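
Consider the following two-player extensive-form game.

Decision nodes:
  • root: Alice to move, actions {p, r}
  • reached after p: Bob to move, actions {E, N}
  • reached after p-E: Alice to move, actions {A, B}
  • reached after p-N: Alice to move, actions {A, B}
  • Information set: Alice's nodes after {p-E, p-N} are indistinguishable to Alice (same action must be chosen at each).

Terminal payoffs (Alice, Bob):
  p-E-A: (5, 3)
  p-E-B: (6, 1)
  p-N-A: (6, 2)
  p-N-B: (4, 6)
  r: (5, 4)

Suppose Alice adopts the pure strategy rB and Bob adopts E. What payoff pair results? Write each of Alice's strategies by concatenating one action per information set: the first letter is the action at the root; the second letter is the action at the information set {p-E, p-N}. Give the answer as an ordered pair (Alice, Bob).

Trace the play path from the root:
  Alice plays r
→ terminal payoff (5, 4).
(Alice's choice at the information set {p-E, p-N} is never reached on this path, so it doesn't affect the outcome.)

(5, 4)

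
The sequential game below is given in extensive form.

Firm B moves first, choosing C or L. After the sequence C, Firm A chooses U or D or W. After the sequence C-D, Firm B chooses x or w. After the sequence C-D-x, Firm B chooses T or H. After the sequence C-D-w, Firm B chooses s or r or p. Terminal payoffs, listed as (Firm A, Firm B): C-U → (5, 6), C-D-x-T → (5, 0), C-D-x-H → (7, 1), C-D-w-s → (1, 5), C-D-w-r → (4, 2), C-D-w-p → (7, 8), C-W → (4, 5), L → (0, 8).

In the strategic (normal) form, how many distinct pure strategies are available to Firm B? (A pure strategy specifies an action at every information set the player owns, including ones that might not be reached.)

Firm B owns the root with actions {C, L} — two choices.
Firm B owns the node after C-D with actions {x, w} — two choices.
Firm B owns the node after C-D-x with actions {T, H} — two choices.
Firm B owns the node after C-D-w with actions {s, r, p} — three choices.
A pure strategy fixes one action at each information set independently, so the count is the product 2 × 2 × 2 × 3 = 24.

24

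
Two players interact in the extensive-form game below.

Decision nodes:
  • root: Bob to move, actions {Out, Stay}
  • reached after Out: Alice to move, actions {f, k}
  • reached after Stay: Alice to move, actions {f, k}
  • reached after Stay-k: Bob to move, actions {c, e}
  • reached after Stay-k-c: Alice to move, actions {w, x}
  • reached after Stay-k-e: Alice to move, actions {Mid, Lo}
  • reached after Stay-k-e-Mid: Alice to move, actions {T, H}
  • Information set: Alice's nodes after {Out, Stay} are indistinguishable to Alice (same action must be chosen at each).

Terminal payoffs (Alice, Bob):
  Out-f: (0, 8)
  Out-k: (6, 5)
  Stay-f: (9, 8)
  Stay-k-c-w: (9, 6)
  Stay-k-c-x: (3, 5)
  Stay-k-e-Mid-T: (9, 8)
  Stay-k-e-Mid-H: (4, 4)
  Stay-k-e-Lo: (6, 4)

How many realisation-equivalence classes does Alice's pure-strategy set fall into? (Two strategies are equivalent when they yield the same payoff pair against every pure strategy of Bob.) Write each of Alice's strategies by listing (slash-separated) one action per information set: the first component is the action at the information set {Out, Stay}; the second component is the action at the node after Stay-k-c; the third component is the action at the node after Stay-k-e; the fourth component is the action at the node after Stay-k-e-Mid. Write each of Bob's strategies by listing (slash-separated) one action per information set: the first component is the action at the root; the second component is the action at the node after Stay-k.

Alice has 16 pure strategies: f/w/Mid/T, f/w/Mid/H, f/w/Lo/T, f/w/Lo/H, f/x/Mid/T, f/x/Mid/H, f/x/Lo/T, f/x/Lo/H, k/w/Mid/T, k/w/Mid/H, k/w/Lo/T, k/w/Lo/H, k/x/Mid/T, k/x/Mid/H, k/x/Lo/T, k/x/Lo/H. Columns: Out/c, Out/e, Stay/c, Stay/e.
{f/w/Mid/T, f/w/Mid/H, f/w/Lo/T, f/w/Lo/H, f/x/Mid/T, f/x/Mid/H, f/x/Lo/T, f/x/Lo/H} → row (0,8) (0,8) (9,8) (9,8)
{k/w/Mid/T} → row (6,5) (6,5) (9,6) (9,8)
{k/w/Mid/H} → row (6,5) (6,5) (9,6) (4,4)
{k/w/Lo/T, k/w/Lo/H} → row (6,5) (6,5) (9,6) (6,4)
{k/x/Mid/T} → row (6,5) (6,5) (3,5) (9,8)
{k/x/Mid/H} → row (6,5) (6,5) (3,5) (4,4)
{k/x/Lo/T, k/x/Lo/H} → row (6,5) (6,5) (3,5) (6,4)
That's 7 distinct rows out of 16 strategies.

7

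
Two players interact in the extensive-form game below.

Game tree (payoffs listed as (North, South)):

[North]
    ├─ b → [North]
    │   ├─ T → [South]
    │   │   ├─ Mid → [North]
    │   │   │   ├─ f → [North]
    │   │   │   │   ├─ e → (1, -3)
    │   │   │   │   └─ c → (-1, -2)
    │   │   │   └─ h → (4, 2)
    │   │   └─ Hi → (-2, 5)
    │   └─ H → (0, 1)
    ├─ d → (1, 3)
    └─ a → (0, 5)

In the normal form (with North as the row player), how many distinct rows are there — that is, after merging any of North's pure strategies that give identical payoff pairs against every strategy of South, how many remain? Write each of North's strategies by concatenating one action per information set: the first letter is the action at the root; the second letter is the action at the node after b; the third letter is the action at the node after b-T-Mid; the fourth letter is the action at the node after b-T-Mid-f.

North has 24 pure strategies: bTfe, bTfc, bThe, bThc, bHfe, bHfc, bHhe, bHhc, dTfe, dTfc, dThe, dThc, dHfe, dHfc, dHhe, dHhc, aTfe, aTfc, aThe, aThc, aHfe, aHfc, aHhe, aHhc. Columns: Mid, Hi.
{bTfe} → row (1,-3) (-2,5)
{bTfc} → row (-1,-2) (-2,5)
{bThe, bThc} → row (4,2) (-2,5)
{bHfe, bHfc, bHhe, bHhc} → row (0,1) (0,1)
{dTfe, dTfc, dThe, dThc, dHfe, dHfc, dHhe, dHhc} → row (1,3) (1,3)
{aTfe, aTfc, aThe, aThc, aHfe, aHfc, aHhe, aHhc} → row (0,5) (0,5)
That's 6 distinct rows out of 24 strategies.

6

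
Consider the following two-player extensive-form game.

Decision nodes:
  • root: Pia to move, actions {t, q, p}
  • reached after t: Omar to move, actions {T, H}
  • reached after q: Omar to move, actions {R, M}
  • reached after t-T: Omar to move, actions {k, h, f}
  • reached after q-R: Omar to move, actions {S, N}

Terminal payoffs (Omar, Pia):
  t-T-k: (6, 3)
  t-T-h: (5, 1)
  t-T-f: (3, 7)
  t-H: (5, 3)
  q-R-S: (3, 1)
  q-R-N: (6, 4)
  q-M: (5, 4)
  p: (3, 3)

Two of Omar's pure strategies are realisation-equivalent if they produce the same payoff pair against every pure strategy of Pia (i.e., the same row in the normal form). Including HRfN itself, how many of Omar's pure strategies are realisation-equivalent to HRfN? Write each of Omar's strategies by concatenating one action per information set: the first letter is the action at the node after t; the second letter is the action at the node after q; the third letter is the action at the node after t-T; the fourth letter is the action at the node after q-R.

Row for HRfN (columns t, q, p): (5,3) (6,4) (3,3).
Under HRfN, Omar's choice at the node after t-T can never be reached regardless of what Pia does, so varying those choices leaves every outcome unchanged.
Holding the reachable choices fixed and varying the unreachable one freely already gives 3 equivalent strategies.
No other strategy reproduces this row, so those 3 are the full class: HRkN, HRhN, HRfN.

3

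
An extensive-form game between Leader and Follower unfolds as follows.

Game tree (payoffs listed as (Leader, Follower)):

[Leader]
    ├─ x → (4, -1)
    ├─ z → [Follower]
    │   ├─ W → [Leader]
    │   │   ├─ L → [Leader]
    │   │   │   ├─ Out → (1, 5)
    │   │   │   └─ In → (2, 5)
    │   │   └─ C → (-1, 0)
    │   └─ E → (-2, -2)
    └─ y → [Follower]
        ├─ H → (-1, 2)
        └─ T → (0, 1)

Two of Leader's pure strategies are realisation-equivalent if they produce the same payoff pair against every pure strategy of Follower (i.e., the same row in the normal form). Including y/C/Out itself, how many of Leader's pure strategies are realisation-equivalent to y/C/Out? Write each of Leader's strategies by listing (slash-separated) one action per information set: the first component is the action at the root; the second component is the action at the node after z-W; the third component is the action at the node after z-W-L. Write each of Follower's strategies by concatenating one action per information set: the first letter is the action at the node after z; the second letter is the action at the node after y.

Row for y/C/Out (columns WH, WT, EH, ET): (-1,2) (0,1) (-1,2) (0,1).
Under y/C/Out, Leader's choice at the node after z-W and at the node after z-W-L can never be reached regardless of what Follower does, so varying those choices leaves every outcome unchanged.
Holding the reachable choices fixed and varying the unreachable ones freely already gives 2 × 2 = 4 equivalent strategies.
No other strategy reproduces this row, so those 4 are the full class: y/L/Out, y/L/In, y/C/Out, y/C/In.

4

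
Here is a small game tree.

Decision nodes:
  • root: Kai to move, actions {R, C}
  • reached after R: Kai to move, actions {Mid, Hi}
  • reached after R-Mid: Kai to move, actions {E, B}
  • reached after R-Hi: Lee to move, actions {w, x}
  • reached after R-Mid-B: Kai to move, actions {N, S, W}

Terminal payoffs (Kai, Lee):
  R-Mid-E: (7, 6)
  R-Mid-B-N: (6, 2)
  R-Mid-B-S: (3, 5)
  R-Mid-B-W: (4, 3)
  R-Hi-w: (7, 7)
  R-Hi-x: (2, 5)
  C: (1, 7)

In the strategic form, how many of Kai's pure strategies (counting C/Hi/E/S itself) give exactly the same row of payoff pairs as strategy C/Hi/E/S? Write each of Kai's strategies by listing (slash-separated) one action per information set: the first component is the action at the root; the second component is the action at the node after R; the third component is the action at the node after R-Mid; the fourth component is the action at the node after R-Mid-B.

Row for C/Hi/E/S (columns w, x): (1,7) (1,7).
Under C/Hi/E/S, Kai's choice at the node after R and at the node after R-Mid and at the node after R-Mid-B can never be reached regardless of what Lee does, so varying those choices leaves every outcome unchanged.
Holding the reachable choices fixed and varying the unreachable ones freely already gives 2 × 2 × 3 = 12 equivalent strategies.
No other strategy reproduces this row, so those 12 are the full class: C/Mid/E/N, C/Mid/E/S, C/Mid/E/W, C/Mid/B/N, C/Mid/B/S, C/Mid/B/W, C/Hi/E/N, C/Hi/E/S, C/Hi/E/W, C/Hi/B/N, C/Hi/B/S, C/Hi/B/W.

12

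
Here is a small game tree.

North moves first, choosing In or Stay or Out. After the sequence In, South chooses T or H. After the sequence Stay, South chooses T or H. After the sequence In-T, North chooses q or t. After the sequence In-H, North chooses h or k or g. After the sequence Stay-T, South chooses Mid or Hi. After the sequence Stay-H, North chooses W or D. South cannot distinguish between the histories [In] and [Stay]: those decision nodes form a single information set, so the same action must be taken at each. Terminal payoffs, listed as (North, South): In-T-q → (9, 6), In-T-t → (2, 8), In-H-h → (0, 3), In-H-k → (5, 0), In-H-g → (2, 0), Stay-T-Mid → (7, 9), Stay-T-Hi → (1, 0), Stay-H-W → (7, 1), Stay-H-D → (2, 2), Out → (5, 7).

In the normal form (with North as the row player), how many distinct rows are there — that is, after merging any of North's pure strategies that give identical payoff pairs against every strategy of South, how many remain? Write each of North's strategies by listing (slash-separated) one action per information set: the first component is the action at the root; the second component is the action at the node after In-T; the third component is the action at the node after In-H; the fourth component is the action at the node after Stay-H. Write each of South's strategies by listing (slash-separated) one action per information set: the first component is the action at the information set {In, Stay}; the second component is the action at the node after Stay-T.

North has 36 pure strategies: In/q/h/W, In/q/h/D, In/q/k/W, In/q/k/D, In/q/g/W, In/q/g/D, In/t/h/W, In/t/h/D, In/t/k/W, In/t/k/D, In/t/g/W, In/t/g/D, Stay/q/h/W, Stay/q/h/D, Stay/q/k/W, Stay/q/k/D, Stay/q/g/W, Stay/q/g/D, Stay/t/h/W, Stay/t/h/D, Stay/t/k/W, Stay/t/k/D, Stay/t/g/W, Stay/t/g/D, Out/q/h/W, Out/q/h/D, Out/q/k/W, Out/q/k/D, Out/q/g/W, Out/q/g/D, Out/t/h/W, Out/t/h/D, Out/t/k/W, Out/t/k/D, Out/t/g/W, Out/t/g/D. Columns: T/Mid, T/Hi, H/Mid, H/Hi.
{In/q/h/W, In/q/h/D} → row (9,6) (9,6) (0,3) (0,3)
{In/q/k/W, In/q/k/D} → row (9,6) (9,6) (5,0) (5,0)
{In/q/g/W, In/q/g/D} → row (9,6) (9,6) (2,0) (2,0)
{In/t/h/W, In/t/h/D} → row (2,8) (2,8) (0,3) (0,3)
{In/t/k/W, In/t/k/D} → row (2,8) (2,8) (5,0) (5,0)
{In/t/g/W, In/t/g/D} → row (2,8) (2,8) (2,0) (2,0)
{Stay/q/h/W, Stay/q/k/W, Stay/q/g/W, Stay/t/h/W, Stay/t/k/W, Stay/t/g/W} → row (7,9) (1,0) (7,1) (7,1)
{Stay/q/h/D, Stay/q/k/D, Stay/q/g/D, Stay/t/h/D, Stay/t/k/D, Stay/t/g/D} → row (7,9) (1,0) (2,2) (2,2)
{Out/q/h/W, Out/q/h/D, Out/q/k/W, Out/q/k/D, Out/q/g/W, Out/q/g/D, Out/t/h/W, Out/t/h/D, Out/t/k/W, Out/t/k/D, Out/t/g/W, Out/t/g/D} → row (5,7) (5,7) (5,7) (5,7)
That's 9 distinct rows out of 36 strategies.

9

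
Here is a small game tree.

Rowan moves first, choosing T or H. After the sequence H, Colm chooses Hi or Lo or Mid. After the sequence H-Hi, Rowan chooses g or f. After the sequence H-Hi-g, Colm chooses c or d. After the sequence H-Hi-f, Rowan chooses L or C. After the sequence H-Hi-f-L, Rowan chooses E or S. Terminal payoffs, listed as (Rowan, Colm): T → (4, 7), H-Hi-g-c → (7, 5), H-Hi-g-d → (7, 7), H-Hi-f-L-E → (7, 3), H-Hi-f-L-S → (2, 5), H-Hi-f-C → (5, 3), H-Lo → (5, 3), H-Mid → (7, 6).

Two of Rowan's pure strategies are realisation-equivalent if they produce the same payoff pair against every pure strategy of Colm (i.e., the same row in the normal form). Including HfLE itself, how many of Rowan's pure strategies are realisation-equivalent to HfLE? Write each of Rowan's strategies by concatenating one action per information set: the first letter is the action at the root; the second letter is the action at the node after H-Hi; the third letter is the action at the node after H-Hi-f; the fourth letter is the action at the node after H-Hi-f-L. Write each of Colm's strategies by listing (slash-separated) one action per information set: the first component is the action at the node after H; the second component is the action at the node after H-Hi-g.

Row for HfLE (columns Hi/c, Hi/d, Lo/c, Lo/d, Mid/c, Mid/d): (7,3) (7,3) (5,3) (5,3) (7,6) (7,6).
Every one of Rowan's information sets is on the play path for some reply by Colm when Rowan follows HfLE.
Changing the action at any of them therefore changes at least one column, so only HfLE itself gives this row.

1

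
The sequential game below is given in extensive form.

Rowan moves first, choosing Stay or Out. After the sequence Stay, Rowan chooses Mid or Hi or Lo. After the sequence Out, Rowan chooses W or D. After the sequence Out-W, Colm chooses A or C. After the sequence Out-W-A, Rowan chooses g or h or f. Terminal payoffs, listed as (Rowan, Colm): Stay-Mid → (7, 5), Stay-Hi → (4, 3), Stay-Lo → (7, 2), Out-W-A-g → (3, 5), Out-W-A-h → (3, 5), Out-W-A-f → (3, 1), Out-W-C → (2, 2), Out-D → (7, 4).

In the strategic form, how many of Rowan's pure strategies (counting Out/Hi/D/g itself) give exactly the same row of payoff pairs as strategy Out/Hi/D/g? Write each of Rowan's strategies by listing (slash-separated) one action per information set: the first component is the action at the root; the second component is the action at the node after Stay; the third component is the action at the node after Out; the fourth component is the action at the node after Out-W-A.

Row for Out/Hi/D/g (columns A, C): (7,4) (7,4).
Under Out/Hi/D/g, Rowan's choice at the node after Stay and at the node after Out-W-A can never be reached regardless of what Colm does, so varying those choices leaves every outcome unchanged.
Holding the reachable choices fixed and varying the unreachable ones freely already gives 3 × 3 = 9 equivalent strategies.
No other strategy reproduces this row, so those 9 are the full class: Out/Mid/D/g, Out/Mid/D/h, Out/Mid/D/f, Out/Hi/D/g, Out/Hi/D/h, Out/Hi/D/f, Out/Lo/D/g, Out/Lo/D/h, Out/Lo/D/f.

9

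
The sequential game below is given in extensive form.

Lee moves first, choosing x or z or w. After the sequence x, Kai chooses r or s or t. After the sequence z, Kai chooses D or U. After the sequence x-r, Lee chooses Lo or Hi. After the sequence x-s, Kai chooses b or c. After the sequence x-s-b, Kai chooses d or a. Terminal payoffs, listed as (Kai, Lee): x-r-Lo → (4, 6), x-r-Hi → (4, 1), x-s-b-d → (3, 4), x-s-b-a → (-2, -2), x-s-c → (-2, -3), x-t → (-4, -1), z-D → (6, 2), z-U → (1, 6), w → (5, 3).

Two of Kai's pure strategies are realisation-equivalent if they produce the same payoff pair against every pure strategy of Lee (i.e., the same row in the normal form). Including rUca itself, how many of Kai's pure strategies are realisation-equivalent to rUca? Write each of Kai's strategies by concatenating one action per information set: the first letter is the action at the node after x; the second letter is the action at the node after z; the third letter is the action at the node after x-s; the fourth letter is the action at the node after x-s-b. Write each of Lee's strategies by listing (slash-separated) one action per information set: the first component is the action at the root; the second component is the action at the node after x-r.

Row for rUca (columns x/Lo, x/Hi, z/Lo, z/Hi, w/Lo, w/Hi): (4,6) (4,1) (1,6) (1,6) (5,3) (5,3).
Under rUca, Kai's choice at the node after x-s and at the node after x-s-b can never be reached regardless of what Lee does, so varying those choices leaves every outcome unchanged.
Holding the reachable choices fixed and varying the unreachable ones freely already gives 2 × 2 = 4 equivalent strategies.
No other strategy reproduces this row, so those 4 are the full class: rUbd, rUba, rUcd, rUca.

4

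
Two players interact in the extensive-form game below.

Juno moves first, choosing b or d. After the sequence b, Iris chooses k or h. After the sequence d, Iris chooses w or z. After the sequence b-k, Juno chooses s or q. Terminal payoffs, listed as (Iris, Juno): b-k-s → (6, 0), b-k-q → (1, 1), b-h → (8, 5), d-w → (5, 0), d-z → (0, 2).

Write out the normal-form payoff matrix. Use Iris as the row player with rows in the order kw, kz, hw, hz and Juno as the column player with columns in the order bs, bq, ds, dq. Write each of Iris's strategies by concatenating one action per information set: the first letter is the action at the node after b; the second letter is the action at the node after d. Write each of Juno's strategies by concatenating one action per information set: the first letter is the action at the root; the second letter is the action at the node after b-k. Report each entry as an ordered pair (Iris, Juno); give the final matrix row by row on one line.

kw: (6,0) (1,1) (5,0) (5,0) | kz: (6,0) (1,1) (0,2) (0,2) | hw: (8,5) (8,5) (5,0) (5,0) | hz: (8,5) (8,5) (0,2) (0,2)

           bs       bq       ds       dq
  kw    (6,0)    (1,1)    (5,0)    (5,0)
  kz    (6,0)    (1,1)    (0,2)    (0,2)
  hw    (8,5)    (8,5)    (5,0)    (5,0)
  hz    (8,5)    (8,5)    (0,2)    (0,2)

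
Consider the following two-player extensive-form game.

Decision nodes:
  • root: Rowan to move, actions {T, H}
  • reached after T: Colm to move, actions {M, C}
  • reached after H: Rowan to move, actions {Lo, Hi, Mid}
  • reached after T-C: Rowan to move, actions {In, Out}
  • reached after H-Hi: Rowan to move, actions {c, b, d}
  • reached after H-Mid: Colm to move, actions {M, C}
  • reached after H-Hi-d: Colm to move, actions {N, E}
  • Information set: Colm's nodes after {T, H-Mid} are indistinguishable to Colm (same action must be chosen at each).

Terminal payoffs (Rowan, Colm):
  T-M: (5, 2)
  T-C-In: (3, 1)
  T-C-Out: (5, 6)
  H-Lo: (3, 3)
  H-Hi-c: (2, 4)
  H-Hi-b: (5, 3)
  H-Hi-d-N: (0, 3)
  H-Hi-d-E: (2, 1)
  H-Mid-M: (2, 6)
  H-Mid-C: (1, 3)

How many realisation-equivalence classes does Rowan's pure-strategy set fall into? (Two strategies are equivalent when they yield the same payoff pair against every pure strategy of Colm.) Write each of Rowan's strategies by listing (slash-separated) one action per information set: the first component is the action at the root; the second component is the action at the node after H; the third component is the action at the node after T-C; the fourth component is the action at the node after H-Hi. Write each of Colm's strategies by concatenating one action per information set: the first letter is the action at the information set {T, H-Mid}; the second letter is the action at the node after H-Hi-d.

7

Rowan has 36 pure strategies: T/Lo/In/c, T/Lo/In/b, T/Lo/In/d, T/Lo/Out/c, T/Lo/Out/b, T/Lo/Out/d, T/Hi/In/c, T/Hi/In/b, T/Hi/In/d, T/Hi/Out/c, T/Hi/Out/b, T/Hi/Out/d, T/Mid/In/c, T/Mid/In/b, T/Mid/In/d, T/Mid/Out/c, T/Mid/Out/b, T/Mid/Out/d, H/Lo/In/c, H/Lo/In/b, H/Lo/In/d, H/Lo/Out/c, H/Lo/Out/b, H/Lo/Out/d, H/Hi/In/c, H/Hi/In/b, H/Hi/In/d, H/Hi/Out/c, H/Hi/Out/b, H/Hi/Out/d, H/Mid/In/c, H/Mid/In/b, H/Mid/In/d, H/Mid/Out/c, H/Mid/Out/b, H/Mid/Out/d. Columns: MN, ME, CN, CE.
{T/Lo/In/c, T/Lo/In/b, T/Lo/In/d, T/Hi/In/c, T/Hi/In/b, T/Hi/In/d, T/Mid/In/c, T/Mid/In/b, T/Mid/In/d} → row (5,2) (5,2) (3,1) (3,1)
{T/Lo/Out/c, T/Lo/Out/b, T/Lo/Out/d, T/Hi/Out/c, T/Hi/Out/b, T/Hi/Out/d, T/Mid/Out/c, T/Mid/Out/b, T/Mid/Out/d} → row (5,2) (5,2) (5,6) (5,6)
{H/Lo/In/c, H/Lo/In/b, H/Lo/In/d, H/Lo/Out/c, H/Lo/Out/b, H/Lo/Out/d} → row (3,3) (3,3) (3,3) (3,3)
{H/Hi/In/c, H/Hi/Out/c} → row (2,4) (2,4) (2,4) (2,4)
{H/Hi/In/b, H/Hi/Out/b} → row (5,3) (5,3) (5,3) (5,3)
{H/Hi/In/d, H/Hi/Out/d} → row (0,3) (2,1) (0,3) (2,1)
{H/Mid/In/c, H/Mid/In/b, H/Mid/In/d, H/Mid/Out/c, H/Mid/Out/b, H/Mid/Out/d} → row (2,6) (2,6) (1,3) (1,3)
That's 7 distinct rows out of 36 strategies.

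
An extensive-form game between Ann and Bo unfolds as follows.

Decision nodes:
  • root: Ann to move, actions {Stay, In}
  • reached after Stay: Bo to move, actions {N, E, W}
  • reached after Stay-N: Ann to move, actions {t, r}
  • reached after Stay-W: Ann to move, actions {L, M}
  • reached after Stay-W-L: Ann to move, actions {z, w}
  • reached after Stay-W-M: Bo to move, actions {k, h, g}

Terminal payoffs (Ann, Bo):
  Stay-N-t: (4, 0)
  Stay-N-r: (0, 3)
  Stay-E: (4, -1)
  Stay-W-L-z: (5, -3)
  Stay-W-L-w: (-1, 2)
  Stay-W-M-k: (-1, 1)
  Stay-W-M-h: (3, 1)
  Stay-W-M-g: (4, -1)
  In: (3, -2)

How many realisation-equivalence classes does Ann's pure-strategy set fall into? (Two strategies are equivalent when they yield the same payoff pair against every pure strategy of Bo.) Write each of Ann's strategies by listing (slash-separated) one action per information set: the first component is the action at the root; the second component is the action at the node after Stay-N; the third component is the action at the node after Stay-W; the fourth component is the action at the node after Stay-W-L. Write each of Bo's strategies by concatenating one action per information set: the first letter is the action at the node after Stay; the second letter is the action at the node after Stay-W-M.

Ann has 16 pure strategies: Stay/t/L/z, Stay/t/L/w, Stay/t/M/z, Stay/t/M/w, Stay/r/L/z, Stay/r/L/w, Stay/r/M/z, Stay/r/M/w, In/t/L/z, In/t/L/w, In/t/M/z, In/t/M/w, In/r/L/z, In/r/L/w, In/r/M/z, In/r/M/w. Columns: Nk, Nh, Ng, Ek, Eh, Eg, Wk, Wh, Wg.
{Stay/t/L/z} → row (4,0) (4,0) (4,0) (4,-1) (4,-1) (4,-1) (5,-3) (5,-3) (5,-3)
{Stay/t/L/w} → row (4,0) (4,0) (4,0) (4,-1) (4,-1) (4,-1) (-1,2) (-1,2) (-1,2)
{Stay/t/M/z, Stay/t/M/w} → row (4,0) (4,0) (4,0) (4,-1) (4,-1) (4,-1) (-1,1) (3,1) (4,-1)
{Stay/r/L/z} → row (0,3) (0,3) (0,3) (4,-1) (4,-1) (4,-1) (5,-3) (5,-3) (5,-3)
{Stay/r/L/w} → row (0,3) (0,3) (0,3) (4,-1) (4,-1) (4,-1) (-1,2) (-1,2) (-1,2)
{Stay/r/M/z, Stay/r/M/w} → row (0,3) (0,3) (0,3) (4,-1) (4,-1) (4,-1) (-1,1) (3,1) (4,-1)
{In/t/L/z, In/t/L/w, In/t/M/z, In/t/M/w, In/r/L/z, In/r/L/w, In/r/M/z, In/r/M/w} → row (3,-2) (3,-2) (3,-2) (3,-2) (3,-2) (3,-2) (3,-2) (3,-2) (3,-2)
That's 7 distinct rows out of 16 strategies.

7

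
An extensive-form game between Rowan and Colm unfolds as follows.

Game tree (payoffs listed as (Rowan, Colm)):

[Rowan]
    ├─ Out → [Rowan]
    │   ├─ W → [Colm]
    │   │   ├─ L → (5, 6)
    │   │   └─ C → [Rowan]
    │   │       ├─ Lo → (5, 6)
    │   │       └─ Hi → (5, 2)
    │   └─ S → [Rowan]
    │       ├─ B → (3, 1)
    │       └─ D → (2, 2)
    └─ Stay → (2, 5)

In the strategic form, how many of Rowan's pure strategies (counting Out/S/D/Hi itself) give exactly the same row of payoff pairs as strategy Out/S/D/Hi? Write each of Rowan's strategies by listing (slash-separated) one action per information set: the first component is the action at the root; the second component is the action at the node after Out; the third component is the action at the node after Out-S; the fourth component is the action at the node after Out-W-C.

2

Row for Out/S/D/Hi (columns L, C): (2,2) (2,2).
Under Out/S/D/Hi, Rowan's choice at the node after Out-W-C can never be reached regardless of what Colm does, so varying those choices leaves every outcome unchanged.
Holding the reachable choices fixed and varying the unreachable one freely already gives 2 equivalent strategies.
No other strategy reproduces this row, so those 2 are the full class: Out/S/D/Lo, Out/S/D/Hi.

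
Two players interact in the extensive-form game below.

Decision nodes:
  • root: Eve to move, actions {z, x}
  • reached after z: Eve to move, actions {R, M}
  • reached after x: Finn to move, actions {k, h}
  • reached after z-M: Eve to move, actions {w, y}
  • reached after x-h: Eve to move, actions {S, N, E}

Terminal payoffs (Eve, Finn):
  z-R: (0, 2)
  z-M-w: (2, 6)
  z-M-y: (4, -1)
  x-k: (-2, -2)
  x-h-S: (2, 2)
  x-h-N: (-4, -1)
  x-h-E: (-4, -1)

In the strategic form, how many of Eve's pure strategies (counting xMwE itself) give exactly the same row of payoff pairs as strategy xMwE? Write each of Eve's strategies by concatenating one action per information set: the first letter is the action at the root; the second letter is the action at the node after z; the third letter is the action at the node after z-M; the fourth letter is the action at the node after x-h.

8

Row for xMwE (columns k, h): (-2,-2) (-4,-1).
Under xMwE, Eve's choice at the node after z and at the node after z-M can never be reached regardless of what Finn does, so varying those choices leaves every outcome unchanged.
Holding the reachable choices fixed and varying the unreachable ones freely already gives 2 × 2 = 4 equivalent strategies.
Checking the remaining rows, xRwN, xRyN, xMwN, xMyN also happen to give the same payoffs in every column, bringing the total to 8: xRwN, xRwE, xRyN, xRyE, xMwN, xMwE, xMyN, xMyE.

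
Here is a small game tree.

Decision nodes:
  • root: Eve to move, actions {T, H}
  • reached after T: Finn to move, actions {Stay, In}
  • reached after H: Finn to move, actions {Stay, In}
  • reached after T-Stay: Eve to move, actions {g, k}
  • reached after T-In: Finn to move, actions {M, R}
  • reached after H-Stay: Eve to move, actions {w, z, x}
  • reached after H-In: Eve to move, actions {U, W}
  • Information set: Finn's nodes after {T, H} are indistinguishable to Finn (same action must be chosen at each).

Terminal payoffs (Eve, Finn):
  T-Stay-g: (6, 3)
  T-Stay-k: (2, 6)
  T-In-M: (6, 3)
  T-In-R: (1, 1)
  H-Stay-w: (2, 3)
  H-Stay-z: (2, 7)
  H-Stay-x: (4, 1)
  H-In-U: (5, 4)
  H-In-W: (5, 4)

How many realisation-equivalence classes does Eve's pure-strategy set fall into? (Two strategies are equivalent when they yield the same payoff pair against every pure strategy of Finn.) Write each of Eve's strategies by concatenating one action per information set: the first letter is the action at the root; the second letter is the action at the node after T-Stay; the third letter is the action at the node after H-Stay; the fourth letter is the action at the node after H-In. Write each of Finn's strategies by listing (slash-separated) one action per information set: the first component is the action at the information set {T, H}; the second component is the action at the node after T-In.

Eve has 24 pure strategies: TgwU, TgwW, TgzU, TgzW, TgxU, TgxW, TkwU, TkwW, TkzU, TkzW, TkxU, TkxW, HgwU, HgwW, HgzU, HgzW, HgxU, HgxW, HkwU, HkwW, HkzU, HkzW, HkxU, HkxW. Columns: Stay/M, Stay/R, In/M, In/R.
{TgwU, TgwW, TgzU, TgzW, TgxU, TgxW} → row (6,3) (6,3) (6,3) (1,1)
{TkwU, TkwW, TkzU, TkzW, TkxU, TkxW} → row (2,6) (2,6) (6,3) (1,1)
{HgwU, HgwW, HkwU, HkwW} → row (2,3) (2,3) (5,4) (5,4)
{HgzU, HgzW, HkzU, HkzW} → row (2,7) (2,7) (5,4) (5,4)
{HgxU, HgxW, HkxU, HkxW} → row (4,1) (4,1) (5,4) (5,4)
That's 5 distinct rows out of 24 strategies.

5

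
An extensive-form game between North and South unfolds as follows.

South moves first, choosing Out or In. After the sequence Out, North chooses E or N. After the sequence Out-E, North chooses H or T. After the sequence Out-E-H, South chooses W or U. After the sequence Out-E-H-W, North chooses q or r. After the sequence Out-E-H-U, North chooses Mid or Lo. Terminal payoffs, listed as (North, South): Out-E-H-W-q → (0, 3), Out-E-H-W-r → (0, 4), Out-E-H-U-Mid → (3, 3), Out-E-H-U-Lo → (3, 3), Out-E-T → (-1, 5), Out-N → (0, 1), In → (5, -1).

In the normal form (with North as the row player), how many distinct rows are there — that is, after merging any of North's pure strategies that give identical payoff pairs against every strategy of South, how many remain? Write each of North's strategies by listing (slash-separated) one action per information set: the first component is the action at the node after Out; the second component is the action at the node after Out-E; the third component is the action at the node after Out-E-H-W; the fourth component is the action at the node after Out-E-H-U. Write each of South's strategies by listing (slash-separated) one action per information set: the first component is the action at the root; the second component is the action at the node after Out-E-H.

4

North has 16 pure strategies: E/H/q/Mid, E/H/q/Lo, E/H/r/Mid, E/H/r/Lo, E/T/q/Mid, E/T/q/Lo, E/T/r/Mid, E/T/r/Lo, N/H/q/Mid, N/H/q/Lo, N/H/r/Mid, N/H/r/Lo, N/T/q/Mid, N/T/q/Lo, N/T/r/Mid, N/T/r/Lo. Columns: Out/W, Out/U, In/W, In/U.
{E/H/q/Mid, E/H/q/Lo} → row (0,3) (3,3) (5,-1) (5,-1)
{E/H/r/Mid, E/H/r/Lo} → row (0,4) (3,3) (5,-1) (5,-1)
{E/T/q/Mid, E/T/q/Lo, E/T/r/Mid, E/T/r/Lo} → row (-1,5) (-1,5) (5,-1) (5,-1)
{N/H/q/Mid, N/H/q/Lo, N/H/r/Mid, N/H/r/Lo, N/T/q/Mid, N/T/q/Lo, N/T/r/Mid, N/T/r/Lo} → row (0,1) (0,1) (5,-1) (5,-1)
That's 4 distinct rows out of 16 strategies.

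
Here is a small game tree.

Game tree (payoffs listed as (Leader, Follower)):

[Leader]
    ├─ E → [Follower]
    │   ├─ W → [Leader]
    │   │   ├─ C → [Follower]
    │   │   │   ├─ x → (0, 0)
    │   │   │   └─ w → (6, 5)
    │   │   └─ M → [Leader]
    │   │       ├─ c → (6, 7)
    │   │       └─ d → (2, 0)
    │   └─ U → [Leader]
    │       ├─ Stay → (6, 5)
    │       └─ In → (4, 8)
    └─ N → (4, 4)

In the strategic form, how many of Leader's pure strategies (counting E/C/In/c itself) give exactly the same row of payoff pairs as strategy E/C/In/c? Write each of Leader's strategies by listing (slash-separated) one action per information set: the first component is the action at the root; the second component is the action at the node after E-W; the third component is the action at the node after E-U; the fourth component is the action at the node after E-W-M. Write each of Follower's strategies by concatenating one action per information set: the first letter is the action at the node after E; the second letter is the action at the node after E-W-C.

Row for E/C/In/c (columns Wx, Ww, Ux, Uw): (0,0) (6,5) (4,8) (4,8).
Under E/C/In/c, Leader's choice at the node after E-W-M can never be reached regardless of what Follower does, so varying those choices leaves every outcome unchanged.
Holding the reachable choices fixed and varying the unreachable one freely already gives 2 equivalent strategies.
No other strategy reproduces this row, so those 2 are the full class: E/C/In/c, E/C/In/d.

2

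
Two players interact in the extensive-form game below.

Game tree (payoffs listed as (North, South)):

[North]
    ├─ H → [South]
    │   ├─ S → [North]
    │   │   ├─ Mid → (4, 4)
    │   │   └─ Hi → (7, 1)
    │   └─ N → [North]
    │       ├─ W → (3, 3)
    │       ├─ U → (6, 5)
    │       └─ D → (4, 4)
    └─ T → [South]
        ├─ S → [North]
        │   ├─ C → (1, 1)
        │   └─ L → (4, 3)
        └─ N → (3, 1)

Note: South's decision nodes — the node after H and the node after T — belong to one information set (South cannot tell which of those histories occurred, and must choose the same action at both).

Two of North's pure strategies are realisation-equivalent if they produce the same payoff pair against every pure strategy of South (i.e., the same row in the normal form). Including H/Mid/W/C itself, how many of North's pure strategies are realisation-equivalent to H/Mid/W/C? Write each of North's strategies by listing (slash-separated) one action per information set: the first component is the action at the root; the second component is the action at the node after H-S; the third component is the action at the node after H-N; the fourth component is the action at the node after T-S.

2

Row for H/Mid/W/C (columns S, N): (4,4) (3,3).
Under H/Mid/W/C, North's choice at the node after T-S can never be reached regardless of what South does, so varying those choices leaves every outcome unchanged.
Holding the reachable choices fixed and varying the unreachable one freely already gives 2 equivalent strategies.
No other strategy reproduces this row, so those 2 are the full class: H/Mid/W/C, H/Mid/W/L.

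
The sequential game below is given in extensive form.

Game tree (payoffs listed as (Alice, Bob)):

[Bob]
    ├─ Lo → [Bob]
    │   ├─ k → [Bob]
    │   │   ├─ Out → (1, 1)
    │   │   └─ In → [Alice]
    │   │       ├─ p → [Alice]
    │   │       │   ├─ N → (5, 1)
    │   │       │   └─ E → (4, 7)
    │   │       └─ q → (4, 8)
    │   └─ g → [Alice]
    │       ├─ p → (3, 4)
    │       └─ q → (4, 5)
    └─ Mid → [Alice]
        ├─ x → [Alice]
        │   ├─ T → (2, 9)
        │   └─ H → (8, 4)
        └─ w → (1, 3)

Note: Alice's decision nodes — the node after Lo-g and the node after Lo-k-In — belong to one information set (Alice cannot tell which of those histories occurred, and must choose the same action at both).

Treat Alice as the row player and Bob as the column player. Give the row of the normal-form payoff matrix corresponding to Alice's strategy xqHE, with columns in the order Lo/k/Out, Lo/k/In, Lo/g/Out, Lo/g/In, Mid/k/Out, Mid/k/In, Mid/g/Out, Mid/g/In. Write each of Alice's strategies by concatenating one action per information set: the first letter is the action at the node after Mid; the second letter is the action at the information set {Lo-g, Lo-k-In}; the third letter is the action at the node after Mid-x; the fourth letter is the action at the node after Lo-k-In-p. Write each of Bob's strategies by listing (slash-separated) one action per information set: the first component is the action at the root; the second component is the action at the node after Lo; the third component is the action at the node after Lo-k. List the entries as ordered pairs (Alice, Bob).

vs Lo/k/Out: Bob plays Lo → Bob plays k at [Lo] → Bob plays Out at [Lo-k] → (1, 1)
vs Lo/k/In: Bob plays Lo → Bob plays k at [Lo] → Bob plays In at [Lo-k] → Alice plays q at [Lo-k-In] → (4, 8)
vs Lo/g/Out: Bob plays Lo → Bob plays g at [Lo] → Alice plays q at [Lo-g] → (4, 5)
vs Lo/g/In: Bob plays Lo → Bob plays g at [Lo] → Alice plays q at [Lo-g] → (4, 5)
vs Mid/k/Out: Bob plays Mid → Alice plays x at [Mid] → Alice plays H at [Mid-x] → (8, 4)
vs Mid/k/In: Bob plays Mid → Alice plays x at [Mid] → Alice plays H at [Mid-x] → (8, 4)
vs Mid/g/Out: Bob plays Mid → Alice plays x at [Mid] → Alice plays H at [Mid-x] → (8, 4)
vs Mid/g/In: Bob plays Mid → Alice plays x at [Mid] → Alice plays H at [Mid-x] → (8, 4)

(1,1) (4,8) (4,5) (4,5) (8,4) (8,4) (8,4) (8,4)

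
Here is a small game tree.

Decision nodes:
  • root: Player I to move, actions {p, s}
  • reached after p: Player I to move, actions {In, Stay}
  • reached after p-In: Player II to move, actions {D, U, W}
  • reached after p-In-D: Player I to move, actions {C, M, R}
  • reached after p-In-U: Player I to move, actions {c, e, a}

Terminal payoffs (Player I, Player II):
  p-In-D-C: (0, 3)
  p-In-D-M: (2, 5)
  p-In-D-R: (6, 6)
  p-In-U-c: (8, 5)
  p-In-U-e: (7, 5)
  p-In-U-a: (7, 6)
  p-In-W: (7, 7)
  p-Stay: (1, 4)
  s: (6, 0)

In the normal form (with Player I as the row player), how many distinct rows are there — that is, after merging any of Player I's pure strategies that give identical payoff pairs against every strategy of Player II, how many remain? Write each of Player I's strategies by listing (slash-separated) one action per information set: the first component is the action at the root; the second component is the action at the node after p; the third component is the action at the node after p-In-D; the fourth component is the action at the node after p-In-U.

11

Player I has 36 pure strategies: p/In/C/c, p/In/C/e, p/In/C/a, p/In/M/c, p/In/M/e, p/In/M/a, p/In/R/c, p/In/R/e, p/In/R/a, p/Stay/C/c, p/Stay/C/e, p/Stay/C/a, p/Stay/M/c, p/Stay/M/e, p/Stay/M/a, p/Stay/R/c, p/Stay/R/e, p/Stay/R/a, s/In/C/c, s/In/C/e, s/In/C/a, s/In/M/c, s/In/M/e, s/In/M/a, s/In/R/c, s/In/R/e, s/In/R/a, s/Stay/C/c, s/Stay/C/e, s/Stay/C/a, s/Stay/M/c, s/Stay/M/e, s/Stay/M/a, s/Stay/R/c, s/Stay/R/e, s/Stay/R/a. Columns: D, U, W.
{p/In/C/c} → row (0,3) (8,5) (7,7)
{p/In/C/e} → row (0,3) (7,5) (7,7)
{p/In/C/a} → row (0,3) (7,6) (7,7)
{p/In/M/c} → row (2,5) (8,5) (7,7)
{p/In/M/e} → row (2,5) (7,5) (7,7)
{p/In/M/a} → row (2,5) (7,6) (7,7)
{p/In/R/c} → row (6,6) (8,5) (7,7)
{p/In/R/e} → row (6,6) (7,5) (7,7)
{p/In/R/a} → row (6,6) (7,6) (7,7)
{p/Stay/C/c, p/Stay/C/e, p/Stay/C/a, p/Stay/M/c, p/Stay/M/e, p/Stay/M/a, p/Stay/R/c, p/Stay/R/e, p/Stay/R/a} → row (1,4) (1,4) (1,4)
{s/In/C/c, s/In/C/e, s/In/C/a, s/In/M/c, s/In/M/e, s/In/M/a, s/In/R/c, s/In/R/e, s/In/R/a, s/Stay/C/c, s/Stay/C/e, s/Stay/C/a, s/Stay/M/c, s/Stay/M/e, s/Stay/M/a, s/Stay/R/c, s/Stay/R/e, s/Stay/R/a} → row (6,0) (6,0) (6,0)
That's 11 distinct rows out of 36 strategies.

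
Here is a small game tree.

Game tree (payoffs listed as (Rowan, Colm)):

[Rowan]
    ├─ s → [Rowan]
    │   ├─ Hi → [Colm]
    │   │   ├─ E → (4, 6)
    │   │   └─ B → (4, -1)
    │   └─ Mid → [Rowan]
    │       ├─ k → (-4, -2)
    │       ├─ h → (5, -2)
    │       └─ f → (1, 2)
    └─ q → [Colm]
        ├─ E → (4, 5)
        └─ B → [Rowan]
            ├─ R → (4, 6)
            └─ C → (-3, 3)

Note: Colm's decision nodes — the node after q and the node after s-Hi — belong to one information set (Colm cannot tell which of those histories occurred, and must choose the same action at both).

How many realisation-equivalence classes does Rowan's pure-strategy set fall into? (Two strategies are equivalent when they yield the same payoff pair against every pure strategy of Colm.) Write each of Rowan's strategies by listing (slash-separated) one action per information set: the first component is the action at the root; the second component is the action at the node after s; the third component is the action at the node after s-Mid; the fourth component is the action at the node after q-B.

6

Rowan has 24 pure strategies: s/Hi/k/R, s/Hi/k/C, s/Hi/h/R, s/Hi/h/C, s/Hi/f/R, s/Hi/f/C, s/Mid/k/R, s/Mid/k/C, s/Mid/h/R, s/Mid/h/C, s/Mid/f/R, s/Mid/f/C, q/Hi/k/R, q/Hi/k/C, q/Hi/h/R, q/Hi/h/C, q/Hi/f/R, q/Hi/f/C, q/Mid/k/R, q/Mid/k/C, q/Mid/h/R, q/Mid/h/C, q/Mid/f/R, q/Mid/f/C. Columns: E, B.
{s/Hi/k/R, s/Hi/k/C, s/Hi/h/R, s/Hi/h/C, s/Hi/f/R, s/Hi/f/C} → row (4,6) (4,-1)
{s/Mid/k/R, s/Mid/k/C} → row (-4,-2) (-4,-2)
{s/Mid/h/R, s/Mid/h/C} → row (5,-2) (5,-2)
{s/Mid/f/R, s/Mid/f/C} → row (1,2) (1,2)
{q/Hi/k/R, q/Hi/h/R, q/Hi/f/R, q/Mid/k/R, q/Mid/h/R, q/Mid/f/R} → row (4,5) (4,6)
{q/Hi/k/C, q/Hi/h/C, q/Hi/f/C, q/Mid/k/C, q/Mid/h/C, q/Mid/f/C} → row (4,5) (-3,3)
That's 6 distinct rows out of 24 strategies.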